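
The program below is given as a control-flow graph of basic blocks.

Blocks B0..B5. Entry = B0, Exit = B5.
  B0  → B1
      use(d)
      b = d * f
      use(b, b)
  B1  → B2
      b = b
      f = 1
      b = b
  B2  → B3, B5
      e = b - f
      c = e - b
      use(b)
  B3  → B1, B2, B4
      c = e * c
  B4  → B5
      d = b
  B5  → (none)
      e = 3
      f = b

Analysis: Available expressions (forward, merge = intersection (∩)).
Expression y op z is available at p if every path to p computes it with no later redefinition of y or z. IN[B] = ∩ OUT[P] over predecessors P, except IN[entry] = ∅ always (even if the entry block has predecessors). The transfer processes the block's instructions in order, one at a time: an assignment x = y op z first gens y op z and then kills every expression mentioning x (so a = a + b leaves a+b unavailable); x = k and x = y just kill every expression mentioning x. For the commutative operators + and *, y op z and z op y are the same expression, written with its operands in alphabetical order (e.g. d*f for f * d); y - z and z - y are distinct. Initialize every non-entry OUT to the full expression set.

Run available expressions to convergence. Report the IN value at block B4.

Fixpoint table:
  B0:   IN={}   OUT={d*f}
  B1:   IN={}   OUT={}
  B2:   IN={}   OUT={b-f, e-b}
  B3:   IN={b-f, e-b}   OUT={b-f, e-b}
  B4:   IN={b-f, e-b}   OUT={b-f, e-b}
  B5:   IN={b-f, e-b}   OUT={}

Merge at B4: IN[B4] = OUT[B3] = {b-f, e-b}

Answer: {b-f, e-b}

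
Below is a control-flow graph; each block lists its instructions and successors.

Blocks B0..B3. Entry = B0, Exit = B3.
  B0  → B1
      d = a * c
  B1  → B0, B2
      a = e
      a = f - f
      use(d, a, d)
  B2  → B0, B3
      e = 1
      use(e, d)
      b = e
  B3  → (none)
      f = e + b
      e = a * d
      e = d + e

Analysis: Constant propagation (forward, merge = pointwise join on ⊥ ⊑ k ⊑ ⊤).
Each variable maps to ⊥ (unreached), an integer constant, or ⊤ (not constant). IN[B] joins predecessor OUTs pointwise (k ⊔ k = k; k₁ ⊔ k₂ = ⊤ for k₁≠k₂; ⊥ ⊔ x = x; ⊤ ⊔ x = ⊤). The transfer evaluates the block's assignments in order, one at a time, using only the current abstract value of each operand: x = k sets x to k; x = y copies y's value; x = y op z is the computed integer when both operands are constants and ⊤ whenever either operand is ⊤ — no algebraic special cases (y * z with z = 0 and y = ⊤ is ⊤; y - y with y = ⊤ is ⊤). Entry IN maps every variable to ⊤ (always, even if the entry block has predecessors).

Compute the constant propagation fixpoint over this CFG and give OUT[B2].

Converged values:
  B0: | IN=(all ⊤) | OUT=(all ⊤)
  B1: | IN=(all ⊤) | OUT=(all ⊤)
  B2: | IN=(all ⊤) | OUT={b:1, e:1; rest ⊤}
  B3: | IN={b:1, e:1; rest ⊤} | OUT={b:1, f:2; rest ⊤}

Merge at B2: IN[B2] = OUT[B1] = {a: ⊤, b: ⊤, c: ⊤, d: ⊤, e: ⊤, f: ⊤}
Applying B2's transfer function to that IN value gives OUT[B2] (row B2 above).

Answer: {a: ⊤, b: 1, c: ⊤, d: ⊤, e: 1, f: ⊤}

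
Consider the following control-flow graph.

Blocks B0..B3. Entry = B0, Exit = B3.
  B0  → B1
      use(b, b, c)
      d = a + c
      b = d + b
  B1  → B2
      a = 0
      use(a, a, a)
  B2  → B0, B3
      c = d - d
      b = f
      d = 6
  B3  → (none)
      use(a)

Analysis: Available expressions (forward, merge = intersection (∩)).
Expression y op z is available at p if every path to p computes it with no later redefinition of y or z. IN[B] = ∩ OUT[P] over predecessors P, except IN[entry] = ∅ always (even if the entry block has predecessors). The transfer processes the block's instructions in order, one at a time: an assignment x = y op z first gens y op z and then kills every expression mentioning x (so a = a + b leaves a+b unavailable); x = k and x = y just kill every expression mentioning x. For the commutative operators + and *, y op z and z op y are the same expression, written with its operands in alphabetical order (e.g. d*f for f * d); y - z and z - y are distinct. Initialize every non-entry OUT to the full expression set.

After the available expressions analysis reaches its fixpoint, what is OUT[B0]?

Answer: {a+c}

Trace:
Per-block solution:
  B0:  IN={}  OUT={a+c}
  B1:  IN={a+c}  OUT={}
  B2:  IN={}  OUT={}
  B3:  IN={}  OUT={}

Merge at B0 (entry node, so the boundary value {} is joined with the incoming edge(s)): IN[B0] = {} ∩ OUT[B2] = {}
Applying B0's transfer function to that IN value gives OUT[B0] (row B0 above).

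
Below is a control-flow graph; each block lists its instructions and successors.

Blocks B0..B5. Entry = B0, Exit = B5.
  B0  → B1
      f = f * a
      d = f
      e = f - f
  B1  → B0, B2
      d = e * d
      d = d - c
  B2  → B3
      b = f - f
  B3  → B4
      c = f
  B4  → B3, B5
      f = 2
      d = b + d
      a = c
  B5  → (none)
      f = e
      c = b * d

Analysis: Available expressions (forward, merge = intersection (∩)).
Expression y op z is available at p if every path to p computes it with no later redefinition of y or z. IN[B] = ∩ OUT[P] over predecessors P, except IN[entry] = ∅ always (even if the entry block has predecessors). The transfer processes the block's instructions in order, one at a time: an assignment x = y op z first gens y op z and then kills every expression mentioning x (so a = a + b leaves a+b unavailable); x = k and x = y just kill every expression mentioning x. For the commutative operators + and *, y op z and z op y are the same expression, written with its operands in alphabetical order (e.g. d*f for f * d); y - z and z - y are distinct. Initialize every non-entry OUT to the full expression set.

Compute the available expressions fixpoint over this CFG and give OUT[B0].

Per-block solution:
  B0:   IN={}   OUT={f-f}
  B1:   IN={f-f}   OUT={f-f}
  B2:   IN={f-f}   OUT={f-f}
  B3:   IN={}   OUT={}
  B4:   IN={}   OUT={}
  B5:   IN={}   OUT={b*d}

Merge at B0 (entry node, so the boundary value {} is joined with the incoming edge(s)): IN[B0] = {} ∩ OUT[B1] = {}
Applying B0's transfer function to that IN value gives OUT[B0] (row B0 above).

Answer: {f-f}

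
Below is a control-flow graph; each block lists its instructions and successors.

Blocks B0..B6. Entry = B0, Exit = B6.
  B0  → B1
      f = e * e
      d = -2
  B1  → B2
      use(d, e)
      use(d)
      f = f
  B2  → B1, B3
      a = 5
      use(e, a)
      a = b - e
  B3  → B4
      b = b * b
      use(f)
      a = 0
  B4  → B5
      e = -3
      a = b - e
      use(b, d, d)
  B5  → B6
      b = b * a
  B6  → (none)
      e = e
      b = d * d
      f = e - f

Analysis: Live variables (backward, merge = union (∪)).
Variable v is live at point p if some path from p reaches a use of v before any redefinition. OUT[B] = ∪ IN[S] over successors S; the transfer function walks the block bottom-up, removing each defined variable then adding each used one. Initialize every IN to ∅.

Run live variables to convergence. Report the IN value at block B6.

Answer: {d, e, f}

Working:
Converged values:
  B0:   IN={b, e}   OUT={b, d, e, f}
  B1:   IN={b, d, e, f}   OUT={b, d, e, f}
  B2:   IN={b, d, e, f}   OUT={b, d, e, f}
  B3:   IN={b, d, f}   OUT={b, d, f}
  B4:   IN={b, d, f}   OUT={a, b, d, e, f}
  B5:   IN={a, b, d, e, f}   OUT={d, e, f}
  B6:   IN={d, e, f}   OUT={}

B6 is the boundary node: OUT[B6] = {}
Applying B6's transfer function to that OUT value gives IN[B6] (row B6 above).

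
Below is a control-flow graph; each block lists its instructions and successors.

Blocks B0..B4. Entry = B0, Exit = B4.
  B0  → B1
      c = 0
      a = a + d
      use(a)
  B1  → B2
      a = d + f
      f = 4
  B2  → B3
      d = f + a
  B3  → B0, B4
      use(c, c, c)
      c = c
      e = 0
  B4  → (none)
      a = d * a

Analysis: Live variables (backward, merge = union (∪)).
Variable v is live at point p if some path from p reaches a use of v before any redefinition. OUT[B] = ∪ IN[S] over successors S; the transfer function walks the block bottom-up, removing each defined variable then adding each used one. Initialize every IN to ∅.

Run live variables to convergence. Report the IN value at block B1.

Per-block solution:
  B0: | IN={a, d, f} | OUT={c, d, f}
  B1: | IN={c, d, f} | OUT={a, c, f}
  B2: | IN={a, c, f} | OUT={a, c, d, f}
  B3: | IN={a, c, d, f} | OUT={a, d, f}
  B4: | IN={a, d} | OUT={}

Merge at B1: OUT[B1] = IN[B2] = {a, c, f}
Applying B1's transfer function to that OUT value gives IN[B1] (row B1 above).

Answer: {c, d, f}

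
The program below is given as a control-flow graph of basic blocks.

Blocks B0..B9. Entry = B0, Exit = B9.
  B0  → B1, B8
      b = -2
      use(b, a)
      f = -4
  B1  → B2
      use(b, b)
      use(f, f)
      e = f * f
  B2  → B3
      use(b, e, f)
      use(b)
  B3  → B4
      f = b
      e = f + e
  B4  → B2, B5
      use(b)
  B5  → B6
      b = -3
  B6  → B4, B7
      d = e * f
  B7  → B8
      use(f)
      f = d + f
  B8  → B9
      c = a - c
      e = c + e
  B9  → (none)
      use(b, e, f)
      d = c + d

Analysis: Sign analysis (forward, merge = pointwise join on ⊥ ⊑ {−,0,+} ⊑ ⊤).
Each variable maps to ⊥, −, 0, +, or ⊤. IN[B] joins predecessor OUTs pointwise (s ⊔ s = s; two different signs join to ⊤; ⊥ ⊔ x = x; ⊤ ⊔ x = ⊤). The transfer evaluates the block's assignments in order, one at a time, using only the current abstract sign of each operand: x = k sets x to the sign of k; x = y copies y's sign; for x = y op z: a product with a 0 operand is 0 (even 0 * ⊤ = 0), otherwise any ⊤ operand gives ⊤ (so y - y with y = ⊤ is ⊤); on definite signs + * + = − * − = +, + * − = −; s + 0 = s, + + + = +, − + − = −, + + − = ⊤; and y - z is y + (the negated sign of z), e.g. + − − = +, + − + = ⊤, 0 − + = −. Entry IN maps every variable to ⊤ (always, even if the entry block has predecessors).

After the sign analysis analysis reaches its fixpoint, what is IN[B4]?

Answer: {a: ⊤, b: -, c: ⊤, d: ⊤, e: ⊤, f: -}

Trace:
Fixpoint table:
  B0:  IN=(all ⊤)  OUT={b:-, f:-; rest ⊤}
  B1:  IN={b:-, f:-; rest ⊤}  OUT={b:-, e:+, f:-; rest ⊤}
  B2:  IN={b:-, f:-; rest ⊤}  OUT={b:-, f:-; rest ⊤}
  B3:  IN={b:-, f:-; rest ⊤}  OUT={b:-, f:-; rest ⊤}
  B4:  IN={b:-, f:-; rest ⊤}  OUT={b:-, f:-; rest ⊤}
  B5:  IN={b:-, f:-; rest ⊤}  OUT={b:-, f:-; rest ⊤}
  B6:  IN={b:-, f:-; rest ⊤}  OUT={b:-, f:-; rest ⊤}
  B7:  IN={b:-, f:-; rest ⊤}  OUT={b:-; rest ⊤}
  B8:  IN={b:-; rest ⊤}  OUT={b:-; rest ⊤}
  B9:  IN={b:-; rest ⊤}  OUT={b:-; rest ⊤}

Merge at B4: IN[B4] = OUT[B3] ⊔ OUT[B6] = {a: ⊤, b: -, c: ⊤, d: ⊤, e: ⊤, f: -}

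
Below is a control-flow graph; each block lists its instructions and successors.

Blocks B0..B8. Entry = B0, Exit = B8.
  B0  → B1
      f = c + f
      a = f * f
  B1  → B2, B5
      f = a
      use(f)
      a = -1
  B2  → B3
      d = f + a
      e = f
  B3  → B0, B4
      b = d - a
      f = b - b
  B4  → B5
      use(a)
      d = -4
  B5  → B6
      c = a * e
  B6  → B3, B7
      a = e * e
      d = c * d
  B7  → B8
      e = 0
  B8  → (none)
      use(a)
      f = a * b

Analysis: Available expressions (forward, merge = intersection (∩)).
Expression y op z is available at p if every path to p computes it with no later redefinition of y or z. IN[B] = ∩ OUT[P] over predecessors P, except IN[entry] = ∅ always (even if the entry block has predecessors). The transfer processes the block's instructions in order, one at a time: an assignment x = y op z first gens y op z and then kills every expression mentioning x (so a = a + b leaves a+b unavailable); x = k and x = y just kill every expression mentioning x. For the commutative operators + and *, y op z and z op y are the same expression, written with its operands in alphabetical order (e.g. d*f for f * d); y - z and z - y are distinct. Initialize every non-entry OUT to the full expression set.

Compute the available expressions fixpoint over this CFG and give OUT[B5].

Answer: {a*e}

Derivation:
Fixpoint table:
  B0: | IN={} | OUT={f*f}
  B1: | IN={f*f} | OUT={}
  B2: | IN={} | OUT={a+f}
  B3: | IN={} | OUT={b-b, d-a}
  B4: | IN={b-b, d-a} | OUT={b-b}
  B5: | IN={} | OUT={a*e}
  B6: | IN={a*e} | OUT={e*e}
  B7: | IN={e*e} | OUT={}
  B8: | IN={} | OUT={a*b}

Merge at B5: IN[B5] = OUT[B1] ∩ OUT[B4] = {}
Applying B5's transfer function to that IN value gives OUT[B5] (row B5 above).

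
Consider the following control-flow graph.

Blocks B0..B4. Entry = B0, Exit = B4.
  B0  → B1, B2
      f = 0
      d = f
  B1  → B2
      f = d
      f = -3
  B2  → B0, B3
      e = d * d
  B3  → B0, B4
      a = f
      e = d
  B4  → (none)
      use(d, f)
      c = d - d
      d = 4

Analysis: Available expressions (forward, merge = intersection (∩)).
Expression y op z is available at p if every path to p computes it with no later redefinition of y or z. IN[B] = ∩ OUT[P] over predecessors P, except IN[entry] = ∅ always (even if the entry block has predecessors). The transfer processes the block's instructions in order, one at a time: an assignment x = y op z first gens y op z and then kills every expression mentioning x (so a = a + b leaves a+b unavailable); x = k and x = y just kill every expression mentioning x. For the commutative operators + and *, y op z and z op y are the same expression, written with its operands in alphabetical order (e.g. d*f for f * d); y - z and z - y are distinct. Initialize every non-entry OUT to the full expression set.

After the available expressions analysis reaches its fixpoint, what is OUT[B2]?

Answer: {d*d}

Trace:
Converged values:
  B0:  IN={}  OUT={}
  B1:  IN={}  OUT={}
  B2:  IN={}  OUT={d*d}
  B3:  IN={d*d}  OUT={d*d}
  B4:  IN={d*d}  OUT={}

Merge at B2: IN[B2] = OUT[B0] ∩ OUT[B1] = {}
Applying B2's transfer function to that IN value gives OUT[B2] (row B2 above).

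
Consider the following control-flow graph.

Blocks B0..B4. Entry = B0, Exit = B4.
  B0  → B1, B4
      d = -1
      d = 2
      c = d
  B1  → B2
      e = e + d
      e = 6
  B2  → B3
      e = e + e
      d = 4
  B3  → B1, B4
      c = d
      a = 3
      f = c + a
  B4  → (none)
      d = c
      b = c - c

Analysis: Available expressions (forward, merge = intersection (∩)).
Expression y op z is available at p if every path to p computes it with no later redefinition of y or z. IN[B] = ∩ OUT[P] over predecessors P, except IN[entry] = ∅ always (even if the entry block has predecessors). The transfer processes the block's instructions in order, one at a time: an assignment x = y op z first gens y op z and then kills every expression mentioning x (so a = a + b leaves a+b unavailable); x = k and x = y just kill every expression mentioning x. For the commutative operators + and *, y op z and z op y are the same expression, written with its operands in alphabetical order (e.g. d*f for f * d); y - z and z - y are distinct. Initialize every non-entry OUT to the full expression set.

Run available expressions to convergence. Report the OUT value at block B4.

Fixpoint table:
  B0:   IN={}   OUT={}
  B1:   IN={}   OUT={}
  B2:   IN={}   OUT={}
  B3:   IN={}   OUT={a+c}
  B4:   IN={}   OUT={c-c}

Merge at B4: IN[B4] = OUT[B0] ∩ OUT[B3] = {}
Applying B4's transfer function to that IN value gives OUT[B4] (row B4 above).

Answer: {c-c}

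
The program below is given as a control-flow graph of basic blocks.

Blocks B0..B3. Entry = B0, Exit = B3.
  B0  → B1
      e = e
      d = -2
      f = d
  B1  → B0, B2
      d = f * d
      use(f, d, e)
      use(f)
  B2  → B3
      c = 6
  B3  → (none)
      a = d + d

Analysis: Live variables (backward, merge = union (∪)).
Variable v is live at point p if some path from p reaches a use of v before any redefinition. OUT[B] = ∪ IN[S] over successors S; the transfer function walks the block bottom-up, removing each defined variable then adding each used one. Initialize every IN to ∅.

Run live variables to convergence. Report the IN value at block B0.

Fixpoint table:
  B0:   IN={e}   OUT={d, e, f}
  B1:   IN={d, e, f}   OUT={d, e}
  B2:   IN={d}   OUT={d}
  B3:   IN={d}   OUT={}

Merge at B0: OUT[B0] = IN[B1] = {d, e, f}
Applying B0's transfer function to that OUT value gives IN[B0] (row B0 above).

Answer: {e}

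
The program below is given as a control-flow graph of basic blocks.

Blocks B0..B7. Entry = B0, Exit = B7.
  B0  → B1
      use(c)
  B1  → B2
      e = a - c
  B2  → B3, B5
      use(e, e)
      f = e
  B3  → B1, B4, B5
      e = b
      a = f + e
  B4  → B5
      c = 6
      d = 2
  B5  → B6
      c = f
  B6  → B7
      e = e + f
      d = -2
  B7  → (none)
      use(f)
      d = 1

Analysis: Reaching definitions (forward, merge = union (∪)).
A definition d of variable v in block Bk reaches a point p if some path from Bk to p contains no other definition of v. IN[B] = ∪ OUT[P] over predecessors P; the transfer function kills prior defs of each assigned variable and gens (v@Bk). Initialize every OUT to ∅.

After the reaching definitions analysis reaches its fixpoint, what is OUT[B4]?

Answer: {a@B3, c@B4, d@B4, e@B3, f@B2}

Working:
Per-block solution:
  B0: | IN={} | OUT={}
  B1: | IN={a@B3, e@B3, f@B2} | OUT={a@B3, e@B1, f@B2}
  B2: | IN={a@B3, e@B1, f@B2} | OUT={a@B3, e@B1, f@B2}
  B3: | IN={a@B3, e@B1, f@B2} | OUT={a@B3, e@B3, f@B2}
  B4: | IN={a@B3, e@B3, f@B2} | OUT={a@B3, c@B4, d@B4, e@B3, f@B2}
  B5: | IN={a@B3, c@B4, d@B4, e@B1, e@B3, f@B2} | OUT={a@B3, c@B5, d@B4, e@B1, e@B3, f@B2}
  B6: | IN={a@B3, c@B5, d@B4, e@B1, e@B3, f@B2} | OUT={a@B3, c@B5, d@B6, e@B6, f@B2}
  B7: | IN={a@B3, c@B5, d@B6, e@B6, f@B2} | OUT={a@B3, c@B5, d@B7, e@B6, f@B2}

Merge at B4: IN[B4] = OUT[B3] = {a@B3, e@B3, f@B2}
Applying B4's transfer function to that IN value gives OUT[B4] (row B4 above).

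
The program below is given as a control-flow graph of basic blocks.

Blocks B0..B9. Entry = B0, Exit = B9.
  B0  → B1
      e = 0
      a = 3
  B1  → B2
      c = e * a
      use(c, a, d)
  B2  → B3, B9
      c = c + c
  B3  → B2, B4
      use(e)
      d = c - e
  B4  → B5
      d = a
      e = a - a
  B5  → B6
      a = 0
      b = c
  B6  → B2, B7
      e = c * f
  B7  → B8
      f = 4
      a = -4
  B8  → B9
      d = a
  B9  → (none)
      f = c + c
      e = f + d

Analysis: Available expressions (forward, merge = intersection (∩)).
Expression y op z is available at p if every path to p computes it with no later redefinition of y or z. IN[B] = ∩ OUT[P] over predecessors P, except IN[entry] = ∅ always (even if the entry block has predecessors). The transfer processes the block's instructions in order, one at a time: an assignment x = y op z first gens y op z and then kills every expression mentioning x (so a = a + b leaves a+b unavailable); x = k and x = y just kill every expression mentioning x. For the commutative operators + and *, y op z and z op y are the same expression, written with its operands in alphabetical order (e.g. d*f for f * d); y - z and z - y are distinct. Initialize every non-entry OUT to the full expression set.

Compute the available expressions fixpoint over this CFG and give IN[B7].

Answer: {c*f}

Working:
Fixpoint table:
  B0:   IN={}   OUT={}
  B1:   IN={}   OUT={a*e}
  B2:   IN={}   OUT={}
  B3:   IN={}   OUT={c-e}
  B4:   IN={c-e}   OUT={a-a}
  B5:   IN={a-a}   OUT={}
  B6:   IN={}   OUT={c*f}
  B7:   IN={c*f}   OUT={}
  B8:   IN={}   OUT={}
  B9:   IN={}   OUT={c+c, d+f}

Merge at B7: IN[B7] = OUT[B6] = {c*f}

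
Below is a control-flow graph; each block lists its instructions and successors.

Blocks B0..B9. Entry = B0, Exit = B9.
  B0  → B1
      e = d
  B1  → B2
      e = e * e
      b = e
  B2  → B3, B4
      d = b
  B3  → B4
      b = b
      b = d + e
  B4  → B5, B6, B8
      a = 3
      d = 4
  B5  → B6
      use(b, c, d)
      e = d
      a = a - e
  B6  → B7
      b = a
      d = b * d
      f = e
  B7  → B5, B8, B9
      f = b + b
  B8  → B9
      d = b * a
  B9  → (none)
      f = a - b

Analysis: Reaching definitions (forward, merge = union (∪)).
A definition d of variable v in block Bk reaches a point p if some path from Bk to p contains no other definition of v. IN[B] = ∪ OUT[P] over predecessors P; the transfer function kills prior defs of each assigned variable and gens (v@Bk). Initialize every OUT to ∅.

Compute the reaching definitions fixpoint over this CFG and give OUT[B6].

Fixpoint table:
  B0: | IN={} | OUT={e@B0}
  B1: | IN={e@B0} | OUT={b@B1, e@B1}
  B2: | IN={b@B1, e@B1} | OUT={b@B1, d@B2, e@B1}
  B3: | IN={b@B1, d@B2, e@B1} | OUT={b@B3, d@B2, e@B1}
  B4: | IN={b@B1, b@B3, d@B2, e@B1} | OUT={a@B4, b@B1, b@B3, d@B4, e@B1}
  B5: | IN={a@B4, a@B5, b@B1, b@B3, b@B6, d@B4, d@B6, e@B1, e@B5, f@B7} | OUT={a@B5, b@B1, b@B3, b@B6, d@B4, d@B6, e@B5, f@B7}
  B6: | IN={a@B4, a@B5, b@B1, b@B3, b@B6, d@B4, d@B6, e@B1, e@B5, f@B7} | OUT={a@B4, a@B5, b@B6, d@B6, e@B1, e@B5, f@B6}
  B7: | IN={a@B4, a@B5, b@B6, d@B6, e@B1, e@B5, f@B6} | OUT={a@B4, a@B5, b@B6, d@B6, e@B1, e@B5, f@B7}
  B8: | IN={a@B4, a@B5, b@B1, b@B3, b@B6, d@B4, d@B6, e@B1, e@B5, f@B7} | OUT={a@B4, a@B5, b@B1, b@B3, b@B6, d@B8, e@B1, e@B5, f@B7}
  B9: | IN={a@B4, a@B5, b@B1, b@B3, b@B6, d@B6, d@B8, e@B1, e@B5, f@B7} | OUT={a@B4, a@B5, b@B1, b@B3, b@B6, d@B6, d@B8, e@B1, e@B5, f@B9}

Merge at B6: IN[B6] = OUT[B4] ⊔ OUT[B5] = {a@B4, a@B5, b@B1, b@B3, b@B6, d@B4, d@B6, e@B1, e@B5, f@B7}
Applying B6's transfer function to that IN value gives OUT[B6] (row B6 above).

Answer: {a@B4, a@B5, b@B6, d@B6, e@B1, e@B5, f@B6}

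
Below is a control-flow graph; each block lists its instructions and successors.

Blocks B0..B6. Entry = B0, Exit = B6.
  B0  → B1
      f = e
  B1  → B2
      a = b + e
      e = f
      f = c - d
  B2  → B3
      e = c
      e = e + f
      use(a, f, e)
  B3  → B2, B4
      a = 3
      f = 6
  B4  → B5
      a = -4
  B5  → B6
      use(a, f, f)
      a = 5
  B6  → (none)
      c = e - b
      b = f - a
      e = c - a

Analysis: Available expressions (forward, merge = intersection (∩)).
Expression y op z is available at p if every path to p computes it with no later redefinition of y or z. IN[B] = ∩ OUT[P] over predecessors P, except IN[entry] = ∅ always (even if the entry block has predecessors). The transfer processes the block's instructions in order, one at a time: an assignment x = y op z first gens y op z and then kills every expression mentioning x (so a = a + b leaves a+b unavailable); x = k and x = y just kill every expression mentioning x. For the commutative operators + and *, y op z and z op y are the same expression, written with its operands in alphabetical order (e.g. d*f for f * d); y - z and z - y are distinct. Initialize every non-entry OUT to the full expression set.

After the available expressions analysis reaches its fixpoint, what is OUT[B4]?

Per-block solution:
  B0:   IN={}   OUT={}
  B1:   IN={}   OUT={c-d}
  B2:   IN={c-d}   OUT={c-d}
  B3:   IN={c-d}   OUT={c-d}
  B4:   IN={c-d}   OUT={c-d}
  B5:   IN={c-d}   OUT={c-d}
  B6:   IN={c-d}   OUT={c-a, f-a}

Merge at B4: IN[B4] = OUT[B3] = {c-d}
Applying B4's transfer function to that IN value gives OUT[B4] (row B4 above).

Answer: {c-d}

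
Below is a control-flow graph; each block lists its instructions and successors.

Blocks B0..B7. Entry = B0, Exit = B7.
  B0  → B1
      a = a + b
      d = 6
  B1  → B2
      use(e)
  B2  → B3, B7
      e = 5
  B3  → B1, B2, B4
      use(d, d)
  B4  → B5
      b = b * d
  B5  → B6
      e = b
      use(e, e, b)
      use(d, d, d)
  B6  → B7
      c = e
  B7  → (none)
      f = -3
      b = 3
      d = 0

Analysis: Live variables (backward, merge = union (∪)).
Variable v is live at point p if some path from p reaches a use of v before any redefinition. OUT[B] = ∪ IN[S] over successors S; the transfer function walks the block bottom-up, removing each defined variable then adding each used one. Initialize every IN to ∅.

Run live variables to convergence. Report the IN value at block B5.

Answer: {b, d}

Working:
Per-block solution:
  B0: | IN={a, b, e} | OUT={b, d, e}
  B1: | IN={b, d, e} | OUT={b, d}
  B2: | IN={b, d} | OUT={b, d, e}
  B3: | IN={b, d, e} | OUT={b, d, e}
  B4: | IN={b, d} | OUT={b, d}
  B5: | IN={b, d} | OUT={e}
  B6: | IN={e} | OUT={}
  B7: | IN={} | OUT={}

Merge at B5: OUT[B5] = IN[B6] = {e}
Applying B5's transfer function to that OUT value gives IN[B5] (row B5 above).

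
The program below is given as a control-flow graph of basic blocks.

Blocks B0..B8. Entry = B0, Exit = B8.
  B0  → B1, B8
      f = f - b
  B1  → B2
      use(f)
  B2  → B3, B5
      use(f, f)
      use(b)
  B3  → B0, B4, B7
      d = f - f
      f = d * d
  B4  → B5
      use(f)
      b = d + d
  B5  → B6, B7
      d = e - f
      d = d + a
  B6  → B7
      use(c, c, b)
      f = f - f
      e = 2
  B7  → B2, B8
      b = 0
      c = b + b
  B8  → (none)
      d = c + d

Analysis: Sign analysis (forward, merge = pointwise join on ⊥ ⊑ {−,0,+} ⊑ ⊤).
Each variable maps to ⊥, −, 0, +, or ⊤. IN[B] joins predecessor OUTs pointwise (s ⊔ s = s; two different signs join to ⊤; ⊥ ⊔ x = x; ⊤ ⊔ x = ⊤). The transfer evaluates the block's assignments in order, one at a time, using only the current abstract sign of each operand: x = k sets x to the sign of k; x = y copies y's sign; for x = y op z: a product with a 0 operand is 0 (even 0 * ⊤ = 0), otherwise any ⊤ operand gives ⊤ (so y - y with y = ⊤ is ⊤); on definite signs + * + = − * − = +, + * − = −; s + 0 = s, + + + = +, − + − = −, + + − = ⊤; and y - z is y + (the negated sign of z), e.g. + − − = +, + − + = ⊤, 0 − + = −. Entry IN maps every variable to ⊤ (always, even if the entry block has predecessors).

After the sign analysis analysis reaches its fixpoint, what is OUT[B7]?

Fixpoint table:
  B0: | IN=(all ⊤) | OUT=(all ⊤)
  B1: | IN=(all ⊤) | OUT=(all ⊤)
  B2: | IN=(all ⊤) | OUT=(all ⊤)
  B3: | IN=(all ⊤) | OUT=(all ⊤)
  B4: | IN=(all ⊤) | OUT=(all ⊤)
  B5: | IN=(all ⊤) | OUT=(all ⊤)
  B6: | IN=(all ⊤) | OUT={e:+; rest ⊤}
  B7: | IN=(all ⊤) | OUT={b:0, c:0; rest ⊤}
  B8: | IN=(all ⊤) | OUT=(all ⊤)

Merge at B7: IN[B7] = OUT[B3] ⊔ OUT[B5] ⊔ OUT[B6] = {a: ⊤, b: ⊤, c: ⊤, d: ⊤, e: ⊤, f: ⊤}
Applying B7's transfer function to that IN value gives OUT[B7] (row B7 above).

Answer: {a: ⊤, b: 0, c: 0, d: ⊤, e: ⊤, f: ⊤}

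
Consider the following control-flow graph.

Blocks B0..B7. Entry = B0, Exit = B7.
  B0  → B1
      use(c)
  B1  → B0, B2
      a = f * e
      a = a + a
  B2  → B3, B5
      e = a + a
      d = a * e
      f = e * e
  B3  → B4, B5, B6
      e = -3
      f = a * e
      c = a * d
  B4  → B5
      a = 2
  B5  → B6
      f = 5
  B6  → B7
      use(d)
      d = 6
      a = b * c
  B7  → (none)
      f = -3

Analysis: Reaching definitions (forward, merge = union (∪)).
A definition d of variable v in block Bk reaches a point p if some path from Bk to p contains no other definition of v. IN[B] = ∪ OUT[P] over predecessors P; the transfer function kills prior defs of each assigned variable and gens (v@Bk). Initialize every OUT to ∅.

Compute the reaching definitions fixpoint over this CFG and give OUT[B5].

Answer: {a@B1, a@B4, c@B3, d@B2, e@B2, e@B3, f@B5}

Derivation:
Per-block solution:
  B0: | IN={a@B1} | OUT={a@B1}
  B1: | IN={a@B1} | OUT={a@B1}
  B2: | IN={a@B1} | OUT={a@B1, d@B2, e@B2, f@B2}
  B3: | IN={a@B1, d@B2, e@B2, f@B2} | OUT={a@B1, c@B3, d@B2, e@B3, f@B3}
  B4: | IN={a@B1, c@B3, d@B2, e@B3, f@B3} | OUT={a@B4, c@B3, d@B2, e@B3, f@B3}
  B5: | IN={a@B1, a@B4, c@B3, d@B2, e@B2, e@B3, f@B2, f@B3} | OUT={a@B1, a@B4, c@B3, d@B2, e@B2, e@B3, f@B5}
  B6: | IN={a@B1, a@B4, c@B3, d@B2, e@B2, e@B3, f@B3, f@B5} | OUT={a@B6, c@B3, d@B6, e@B2, e@B3, f@B3, f@B5}
  B7: | IN={a@B6, c@B3, d@B6, e@B2, e@B3, f@B3, f@B5} | OUT={a@B6, c@B3, d@B6, e@B2, e@B3, f@B7}

Merge at B5: IN[B5] = OUT[B2] ⊔ OUT[B3] ⊔ OUT[B4] = {a@B1, a@B4, c@B3, d@B2, e@B2, e@B3, f@B2, f@B3}
Applying B5's transfer function to that IN value gives OUT[B5] (row B5 above).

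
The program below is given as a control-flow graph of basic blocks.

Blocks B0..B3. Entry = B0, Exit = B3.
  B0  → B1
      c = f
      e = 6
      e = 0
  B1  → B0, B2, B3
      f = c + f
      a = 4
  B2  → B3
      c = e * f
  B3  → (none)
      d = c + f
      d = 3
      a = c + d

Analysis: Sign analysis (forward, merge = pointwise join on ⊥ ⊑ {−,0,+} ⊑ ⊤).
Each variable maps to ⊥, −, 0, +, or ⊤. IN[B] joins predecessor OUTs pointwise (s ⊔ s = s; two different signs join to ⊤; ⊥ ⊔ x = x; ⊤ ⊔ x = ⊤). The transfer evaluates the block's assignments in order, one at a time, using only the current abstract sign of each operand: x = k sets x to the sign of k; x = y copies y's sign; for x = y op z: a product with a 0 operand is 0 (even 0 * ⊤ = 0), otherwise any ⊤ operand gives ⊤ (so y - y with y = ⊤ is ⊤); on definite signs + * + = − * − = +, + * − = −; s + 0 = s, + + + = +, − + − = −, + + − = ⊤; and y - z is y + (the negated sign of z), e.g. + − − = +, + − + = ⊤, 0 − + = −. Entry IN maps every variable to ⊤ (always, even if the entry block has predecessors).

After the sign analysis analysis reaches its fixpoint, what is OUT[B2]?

Answer: {a: +, b: ⊤, c: 0, d: ⊤, e: 0, f: ⊤}

Working:
Per-block solution:
  B0: | IN=(all ⊤) | OUT={e:0; rest ⊤}
  B1: | IN={e:0; rest ⊤} | OUT={a:+, e:0; rest ⊤}
  B2: | IN={a:+, e:0; rest ⊤} | OUT={a:+, c:0, e:0; rest ⊤}
  B3: | IN={a:+, e:0; rest ⊤} | OUT={d:+, e:0; rest ⊤}

Merge at B2: IN[B2] = OUT[B1] = {a: +, b: ⊤, c: ⊤, d: ⊤, e: 0, f: ⊤}
Applying B2's transfer function to that IN value gives OUT[B2] (row B2 above).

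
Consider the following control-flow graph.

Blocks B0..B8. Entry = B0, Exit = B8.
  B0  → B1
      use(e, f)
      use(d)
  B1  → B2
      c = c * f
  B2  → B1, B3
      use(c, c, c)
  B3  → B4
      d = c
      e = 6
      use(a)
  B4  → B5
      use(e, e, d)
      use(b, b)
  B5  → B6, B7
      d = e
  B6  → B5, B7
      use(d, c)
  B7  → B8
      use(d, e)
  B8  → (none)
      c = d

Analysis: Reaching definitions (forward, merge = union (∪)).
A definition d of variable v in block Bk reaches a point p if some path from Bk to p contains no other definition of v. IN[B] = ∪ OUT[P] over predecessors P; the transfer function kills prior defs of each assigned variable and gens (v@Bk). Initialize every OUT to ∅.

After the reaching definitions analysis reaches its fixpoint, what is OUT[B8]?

Per-block solution:
  B0:   IN={}   OUT={}
  B1:   IN={c@B1}   OUT={c@B1}
  B2:   IN={c@B1}   OUT={c@B1}
  B3:   IN={c@B1}   OUT={c@B1, d@B3, e@B3}
  B4:   IN={c@B1, d@B3, e@B3}   OUT={c@B1, d@B3, e@B3}
  B5:   IN={c@B1, d@B3, d@B5, e@B3}   OUT={c@B1, d@B5, e@B3}
  B6:   IN={c@B1, d@B5, e@B3}   OUT={c@B1, d@B5, e@B3}
  B7:   IN={c@B1, d@B5, e@B3}   OUT={c@B1, d@B5, e@B3}
  B8:   IN={c@B1, d@B5, e@B3}   OUT={c@B8, d@B5, e@B3}

Merge at B8: IN[B8] = OUT[B7] = {c@B1, d@B5, e@B3}
Applying B8's transfer function to that IN value gives OUT[B8] (row B8 above).

Answer: {c@B8, d@B5, e@B3}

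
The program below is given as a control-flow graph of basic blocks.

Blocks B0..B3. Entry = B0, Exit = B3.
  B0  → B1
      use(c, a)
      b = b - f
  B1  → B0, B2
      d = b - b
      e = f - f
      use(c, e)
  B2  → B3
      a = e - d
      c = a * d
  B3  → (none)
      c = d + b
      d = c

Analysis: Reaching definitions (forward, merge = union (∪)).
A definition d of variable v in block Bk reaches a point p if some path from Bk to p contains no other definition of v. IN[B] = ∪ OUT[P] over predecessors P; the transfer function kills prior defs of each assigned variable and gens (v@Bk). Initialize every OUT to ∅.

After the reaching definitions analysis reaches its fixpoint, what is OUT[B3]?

Converged values:
  B0:   IN={b@B0, d@B1, e@B1}   OUT={b@B0, d@B1, e@B1}
  B1:   IN={b@B0, d@B1, e@B1}   OUT={b@B0, d@B1, e@B1}
  B2:   IN={b@B0, d@B1, e@B1}   OUT={a@B2, b@B0, c@B2, d@B1, e@B1}
  B3:   IN={a@B2, b@B0, c@B2, d@B1, e@B1}   OUT={a@B2, b@B0, c@B3, d@B3, e@B1}

Merge at B3: IN[B3] = OUT[B2] = {a@B2, b@B0, c@B2, d@B1, e@B1}
Applying B3's transfer function to that IN value gives OUT[B3] (row B3 above).

Answer: {a@B2, b@B0, c@B3, d@B3, e@B1}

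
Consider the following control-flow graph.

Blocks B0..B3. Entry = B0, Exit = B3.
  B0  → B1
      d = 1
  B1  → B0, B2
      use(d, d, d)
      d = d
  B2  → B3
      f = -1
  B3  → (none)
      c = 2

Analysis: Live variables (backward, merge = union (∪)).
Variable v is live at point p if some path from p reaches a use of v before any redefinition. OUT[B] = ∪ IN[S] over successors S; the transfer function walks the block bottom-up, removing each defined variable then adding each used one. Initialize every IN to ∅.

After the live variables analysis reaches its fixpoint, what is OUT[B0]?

Converged values:
  B0: | IN={} | OUT={d}
  B1: | IN={d} | OUT={}
  B2: | IN={} | OUT={}
  B3: | IN={} | OUT={}

Merge at B0: OUT[B0] = IN[B1] = {d}

Answer: {d}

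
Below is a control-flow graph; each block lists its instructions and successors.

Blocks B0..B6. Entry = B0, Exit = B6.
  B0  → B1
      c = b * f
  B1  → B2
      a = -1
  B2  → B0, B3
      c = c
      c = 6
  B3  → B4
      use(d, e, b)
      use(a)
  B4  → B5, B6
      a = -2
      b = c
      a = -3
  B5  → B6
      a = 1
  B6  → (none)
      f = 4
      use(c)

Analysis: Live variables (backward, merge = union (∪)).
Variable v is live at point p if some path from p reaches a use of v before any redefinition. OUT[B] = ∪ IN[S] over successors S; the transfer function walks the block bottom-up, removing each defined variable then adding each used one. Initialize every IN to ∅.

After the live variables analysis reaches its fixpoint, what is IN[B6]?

Converged values:
  B0:  IN={b, d, e, f}  OUT={b, c, d, e, f}
  B1:  IN={b, c, d, e, f}  OUT={a, b, c, d, e, f}
  B2:  IN={a, b, c, d, e, f}  OUT={a, b, c, d, e, f}
  B3:  IN={a, b, c, d, e}  OUT={c}
  B4:  IN={c}  OUT={c}
  B5:  IN={c}  OUT={c}
  B6:  IN={c}  OUT={}

B6 is the boundary node: OUT[B6] = {}
Applying B6's transfer function to that OUT value gives IN[B6] (row B6 above).

Answer: {c}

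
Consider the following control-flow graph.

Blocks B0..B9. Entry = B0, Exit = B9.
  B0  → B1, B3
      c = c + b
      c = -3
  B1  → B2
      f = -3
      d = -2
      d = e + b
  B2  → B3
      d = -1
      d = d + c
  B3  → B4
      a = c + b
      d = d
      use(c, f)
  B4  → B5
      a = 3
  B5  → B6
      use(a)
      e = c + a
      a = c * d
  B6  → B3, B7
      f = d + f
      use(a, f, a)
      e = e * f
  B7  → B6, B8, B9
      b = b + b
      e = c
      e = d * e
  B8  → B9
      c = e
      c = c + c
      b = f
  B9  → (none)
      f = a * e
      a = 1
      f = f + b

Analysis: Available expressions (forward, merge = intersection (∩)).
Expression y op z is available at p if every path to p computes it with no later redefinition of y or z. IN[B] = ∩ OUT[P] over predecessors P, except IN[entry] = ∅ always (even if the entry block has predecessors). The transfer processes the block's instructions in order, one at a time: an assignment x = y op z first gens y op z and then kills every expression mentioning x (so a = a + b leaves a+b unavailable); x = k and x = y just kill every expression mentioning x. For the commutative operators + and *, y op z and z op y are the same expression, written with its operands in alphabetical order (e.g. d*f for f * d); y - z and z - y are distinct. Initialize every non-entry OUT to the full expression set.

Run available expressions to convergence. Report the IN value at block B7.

Answer: {c*d}

Derivation:
Fixpoint table:
  B0:  IN={}  OUT={}
  B1:  IN={}  OUT={b+e}
  B2:  IN={b+e}  OUT={b+e}
  B3:  IN={}  OUT={b+c}
  B4:  IN={b+c}  OUT={b+c}
  B5:  IN={b+c}  OUT={b+c, c*d}
  B6:  IN={c*d}  OUT={c*d}
  B7:  IN={c*d}  OUT={c*d}
  B8:  IN={c*d}  OUT={}
  B9:  IN={}  OUT={}

Merge at B7: IN[B7] = OUT[B6] = {c*d}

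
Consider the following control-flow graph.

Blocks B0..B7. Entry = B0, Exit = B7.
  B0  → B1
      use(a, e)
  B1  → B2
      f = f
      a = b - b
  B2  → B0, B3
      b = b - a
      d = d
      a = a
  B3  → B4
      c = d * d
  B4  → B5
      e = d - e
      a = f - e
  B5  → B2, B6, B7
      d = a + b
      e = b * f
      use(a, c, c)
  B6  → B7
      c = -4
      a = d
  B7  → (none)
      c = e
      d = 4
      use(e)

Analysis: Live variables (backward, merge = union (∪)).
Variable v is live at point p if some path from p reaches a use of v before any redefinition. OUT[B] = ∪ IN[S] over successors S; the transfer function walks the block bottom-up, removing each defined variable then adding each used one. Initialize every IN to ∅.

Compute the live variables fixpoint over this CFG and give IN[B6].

Fixpoint table:
  B0: | IN={a, b, d, e, f} | OUT={b, d, e, f}
  B1: | IN={b, d, e, f} | OUT={a, b, d, e, f}
  B2: | IN={a, b, d, e, f} | OUT={a, b, d, e, f}
  B3: | IN={b, d, e, f} | OUT={b, c, d, e, f}
  B4: | IN={b, c, d, e, f} | OUT={a, b, c, f}
  B5: | IN={a, b, c, f} | OUT={a, b, d, e, f}
  B6: | IN={d, e} | OUT={e}
  B7: | IN={e} | OUT={}

Merge at B6: OUT[B6] = IN[B7] = {e}
Applying B6's transfer function to that OUT value gives IN[B6] (row B6 above).

Answer: {d, e}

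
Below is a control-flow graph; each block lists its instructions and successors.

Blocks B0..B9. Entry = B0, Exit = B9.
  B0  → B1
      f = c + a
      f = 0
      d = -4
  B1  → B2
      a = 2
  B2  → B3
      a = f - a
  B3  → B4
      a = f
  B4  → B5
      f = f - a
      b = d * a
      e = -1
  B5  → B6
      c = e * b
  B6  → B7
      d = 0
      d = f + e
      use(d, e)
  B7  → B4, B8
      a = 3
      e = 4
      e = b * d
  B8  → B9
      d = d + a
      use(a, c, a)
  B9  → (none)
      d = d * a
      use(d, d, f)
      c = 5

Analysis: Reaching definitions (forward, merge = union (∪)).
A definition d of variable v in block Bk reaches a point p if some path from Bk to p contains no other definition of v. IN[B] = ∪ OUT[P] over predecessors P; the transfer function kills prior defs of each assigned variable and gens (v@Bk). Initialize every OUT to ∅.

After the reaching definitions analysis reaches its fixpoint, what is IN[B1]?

Per-block solution:
  B0:  IN={}  OUT={d@B0, f@B0}
  B1:  IN={d@B0, f@B0}  OUT={a@B1, d@B0, f@B0}
  B2:  IN={a@B1, d@B0, f@B0}  OUT={a@B2, d@B0, f@B0}
  B3:  IN={a@B2, d@B0, f@B0}  OUT={a@B3, d@B0, f@B0}
  B4:  IN={a@B3, a@B7, b@B4, c@B5, d@B0, d@B6, e@B7, f@B0, f@B4}  OUT={a@B3, a@B7, b@B4, c@B5, d@B0, d@B6, e@B4, f@B4}
  B5:  IN={a@B3, a@B7, b@B4, c@B5, d@B0, d@B6, e@B4, f@B4}  OUT={a@B3, a@B7, b@B4, c@B5, d@B0, d@B6, e@B4, f@B4}
  B6:  IN={a@B3, a@B7, b@B4, c@B5, d@B0, d@B6, e@B4, f@B4}  OUT={a@B3, a@B7, b@B4, c@B5, d@B6, e@B4, f@B4}
  B7:  IN={a@B3, a@B7, b@B4, c@B5, d@B6, e@B4, f@B4}  OUT={a@B7, b@B4, c@B5, d@B6, e@B7, f@B4}
  B8:  IN={a@B7, b@B4, c@B5, d@B6, e@B7, f@B4}  OUT={a@B7, b@B4, c@B5, d@B8, e@B7, f@B4}
  B9:  IN={a@B7, b@B4, c@B5, d@B8, e@B7, f@B4}  OUT={a@B7, b@B4, c@B9, d@B9, e@B7, f@B4}

Merge at B1: IN[B1] = OUT[B0] = {d@B0, f@B0}

Answer: {d@B0, f@B0}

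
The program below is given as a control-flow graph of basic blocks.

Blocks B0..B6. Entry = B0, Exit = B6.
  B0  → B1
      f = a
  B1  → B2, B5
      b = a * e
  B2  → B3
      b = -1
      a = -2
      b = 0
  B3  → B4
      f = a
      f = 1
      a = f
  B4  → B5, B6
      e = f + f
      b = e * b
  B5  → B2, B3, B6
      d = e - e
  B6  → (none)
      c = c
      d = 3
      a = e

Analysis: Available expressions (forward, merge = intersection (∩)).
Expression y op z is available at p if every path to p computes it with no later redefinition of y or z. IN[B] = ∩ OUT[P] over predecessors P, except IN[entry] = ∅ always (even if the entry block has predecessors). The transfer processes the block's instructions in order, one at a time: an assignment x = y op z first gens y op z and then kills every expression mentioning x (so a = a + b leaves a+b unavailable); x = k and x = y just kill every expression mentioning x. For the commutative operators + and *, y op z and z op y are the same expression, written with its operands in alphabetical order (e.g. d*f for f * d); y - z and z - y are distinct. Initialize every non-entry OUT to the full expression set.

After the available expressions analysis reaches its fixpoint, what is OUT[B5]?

Answer: {e-e}

Trace:
Fixpoint table:
  B0:  IN={}  OUT={}
  B1:  IN={}  OUT={a*e}
  B2:  IN={}  OUT={}
  B3:  IN={}  OUT={}
  B4:  IN={}  OUT={f+f}
  B5:  IN={}  OUT={e-e}
  B6:  IN={}  OUT={}

Merge at B5: IN[B5] = OUT[B1] ∩ OUT[B4] = {}
Applying B5's transfer function to that IN value gives OUT[B5] (row B5 above).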